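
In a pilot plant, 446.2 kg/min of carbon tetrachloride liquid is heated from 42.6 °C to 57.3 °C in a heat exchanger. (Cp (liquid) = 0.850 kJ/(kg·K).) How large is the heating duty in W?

Q = 92900 W

Q = ṁ·Cp·ΔT = 446.2 × 0.850 × (57.3 − 42.6) = 5575.3 kJ/min
Converting: 5575.3 / 60 s = 92.921 kW
Heating duty = 92921 W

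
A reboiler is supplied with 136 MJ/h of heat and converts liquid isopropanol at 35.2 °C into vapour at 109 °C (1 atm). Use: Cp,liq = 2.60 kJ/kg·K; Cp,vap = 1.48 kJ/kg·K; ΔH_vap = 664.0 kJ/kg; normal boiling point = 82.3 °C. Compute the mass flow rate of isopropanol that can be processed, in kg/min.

Δh = 2.60×(82.3−35.2) + 664.0 + 1.48×(109−82.3) = 825.98 kJ/kg
Q = 136 MJ/h = 37.778 kJ/s = 2266.7 kJ/min
ṁ = Q/Δh = 2266.7 / 825.98 = 2.7442 kg/min

ṁ = 2.74 kg/min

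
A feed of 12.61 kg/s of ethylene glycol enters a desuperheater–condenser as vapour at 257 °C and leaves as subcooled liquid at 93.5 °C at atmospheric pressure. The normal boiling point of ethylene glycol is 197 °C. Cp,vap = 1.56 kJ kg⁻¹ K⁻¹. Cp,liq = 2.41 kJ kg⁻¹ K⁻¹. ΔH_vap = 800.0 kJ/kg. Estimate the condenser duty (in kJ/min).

Q_c = 865000 kJ/min

vapour 257→197 °C: -93.6 kJ/kg
condensation at 197 °C: -800 kJ/kg
liquid 197→93.5 °C: -249.44 kJ/kg
Δh = -93.6 + -800 + -249.44 = -1143 kJ/kg
Q = ṁ·Δh = 12.61 kg/s × -1143 kJ/kg = -14414 kJ/s
|Q| = 14414 kW = 864820 kJ/min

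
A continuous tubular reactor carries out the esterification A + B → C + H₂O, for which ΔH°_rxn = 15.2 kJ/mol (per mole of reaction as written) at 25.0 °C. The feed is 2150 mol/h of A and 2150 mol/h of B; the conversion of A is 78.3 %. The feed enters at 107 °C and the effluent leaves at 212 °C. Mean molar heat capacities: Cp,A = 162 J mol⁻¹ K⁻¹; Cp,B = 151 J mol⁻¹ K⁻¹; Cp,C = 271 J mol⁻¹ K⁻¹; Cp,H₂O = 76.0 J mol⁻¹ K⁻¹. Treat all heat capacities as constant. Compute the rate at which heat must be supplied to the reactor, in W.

Extent of reaction ξ = 0.783 × 2150 = 1683.5 mol/h
Reaction term: ξ·ΔH°_rxn = 1683.5 × 15.2 = 25588 kJ/h
Sensible, feed 107→25 °C: -55182 kJ/h
Outlet flows (mol/h): A 466.55, B 466.55, C 1683.5, H₂O 1683.5
Sensible, products 25→212 °C: 136550 kJ/h
Q = ΔH = 106950 kJ/h = 29.709 kW
Heat supplied = 29709 W

Q_in = 29700 W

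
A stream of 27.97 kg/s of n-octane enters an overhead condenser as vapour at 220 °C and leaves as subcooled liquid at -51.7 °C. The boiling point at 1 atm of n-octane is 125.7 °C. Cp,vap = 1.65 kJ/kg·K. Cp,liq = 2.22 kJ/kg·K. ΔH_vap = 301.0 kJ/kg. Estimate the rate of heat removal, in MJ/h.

Q_c = 85600 MJ/h

vapour 220→125.7 °C: -155.59 kJ/kg
condensation at 125.7 °C: -301 kJ/kg
liquid 125.7→-51.7 °C: -393.83 kJ/kg
Δh = -155.59 + -301 + -393.83 = -850.42 kJ/kg
Q = ṁ·Δh = 27.97 kg/s × -850.42 kJ/kg = -23786 kJ/s
|Q| = 23786 kW = 85631 MJ/h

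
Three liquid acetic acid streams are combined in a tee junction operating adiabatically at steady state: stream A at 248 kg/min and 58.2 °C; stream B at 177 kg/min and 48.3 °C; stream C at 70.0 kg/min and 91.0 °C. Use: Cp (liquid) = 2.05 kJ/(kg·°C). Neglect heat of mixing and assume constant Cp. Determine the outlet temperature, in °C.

T_out = 59.3 °C

Adiabatic, steady state ⇒ Σ ṁᵢCp,ᵢ(T_out − Tᵢ) = 0
T_out = Σ ṁᵢCp,ᵢTᵢ / Σ ṁᵢCp,ᵢ
      = 60173 / 1014.8 = 59.298 °C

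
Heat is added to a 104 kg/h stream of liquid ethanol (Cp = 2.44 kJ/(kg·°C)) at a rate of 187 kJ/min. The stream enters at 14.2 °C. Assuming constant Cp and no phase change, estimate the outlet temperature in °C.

T_out = 58.4 °C

Q = 187 kJ/min = 11220 kJ/h
ΔT = Q/(ṁ·Cp) = 11220/(104×2.44) = 44.215 K
T_out = 14.2 + 44.215 = 58.415 °C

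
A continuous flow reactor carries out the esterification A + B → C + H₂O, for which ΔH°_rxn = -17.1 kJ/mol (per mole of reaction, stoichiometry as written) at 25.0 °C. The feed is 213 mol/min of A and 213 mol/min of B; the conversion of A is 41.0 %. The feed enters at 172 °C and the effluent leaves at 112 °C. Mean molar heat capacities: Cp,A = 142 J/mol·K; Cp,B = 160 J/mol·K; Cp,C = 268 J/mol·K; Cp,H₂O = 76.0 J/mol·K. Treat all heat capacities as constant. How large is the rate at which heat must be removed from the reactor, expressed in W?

Extent of reaction ξ = 0.410 × 213 = 87.33 mol/min
Reaction term: ξ·ΔH°_rxn = 87.33 × -17.1 = -1493.3 kJ/min
Sensible, feed 172→25 °C: -9455.9 kJ/min
Outlet flows (mol/min): A 125.67, B 125.67, C 87.33, H₂O 87.33
Sensible, products 25→112 °C: 5915.5 kJ/min
Q = ΔH = -5033.8 kJ/min = -83.897 kW
Heat removed = 83897 W

Q_out = 83900 W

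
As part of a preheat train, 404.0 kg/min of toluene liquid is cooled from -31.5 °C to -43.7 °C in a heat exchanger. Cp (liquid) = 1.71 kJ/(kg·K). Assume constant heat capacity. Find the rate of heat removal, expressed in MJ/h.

Q_c = 506 MJ/h

Q = ṁ·Cp·ΔT = 404.0 × 1.71 × (-43.7 − -31.5) = -8428.2 kJ/min
Converting: 8428.2 / 60 s = 140.47 kW
Cooling duty = 505.69 MJ/h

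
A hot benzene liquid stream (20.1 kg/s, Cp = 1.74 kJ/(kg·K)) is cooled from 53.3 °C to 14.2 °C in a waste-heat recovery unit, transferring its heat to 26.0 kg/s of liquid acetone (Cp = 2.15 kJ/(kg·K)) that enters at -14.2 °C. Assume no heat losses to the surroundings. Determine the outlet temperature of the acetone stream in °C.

T_c,out = 10.3 °C

Heat released by hot stream: Q = 20.1 × 1.74 × (53.3 − 14.2) = 1367.5 kJ/s
Energy balance on cold side (adiabatic exchanger): Q = ṁ_c·Cp_c·(T_c,out − T_c,in)
T_c,out = -14.2 + 1367.5/(26.0 × 2.15) = 10.263 °C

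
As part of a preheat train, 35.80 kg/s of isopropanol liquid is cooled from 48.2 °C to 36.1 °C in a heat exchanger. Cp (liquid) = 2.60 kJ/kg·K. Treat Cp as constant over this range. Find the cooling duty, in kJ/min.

Q = ṁ·Cp·ΔT = 35.80 × 2.60 × (36.1 − 48.2) = -1126.3 kJ/s
Cooling duty = 67576 kJ/min

Q_c = 67600 kJ/min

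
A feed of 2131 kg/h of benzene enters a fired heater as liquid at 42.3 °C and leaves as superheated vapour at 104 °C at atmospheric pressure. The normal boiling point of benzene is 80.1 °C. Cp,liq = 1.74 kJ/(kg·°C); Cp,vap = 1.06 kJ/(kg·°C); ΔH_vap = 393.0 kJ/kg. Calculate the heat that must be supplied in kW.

Q = 287 kW

liquid 42.3→80.1 °C: 65.772 kJ/kg
vaporisation at 80.1 °C: 393 kJ/kg
vapour 80.1→104 °C: 25.334 kJ/kg
Δh = 65.772 + 393 + 25.334 = 484.11 kJ/kg
Q = ṁ·Δh = 2131 kg/h × 484.11 kJ/kg = 1.0316e+06 kJ/h
|Q| = 286.56 kW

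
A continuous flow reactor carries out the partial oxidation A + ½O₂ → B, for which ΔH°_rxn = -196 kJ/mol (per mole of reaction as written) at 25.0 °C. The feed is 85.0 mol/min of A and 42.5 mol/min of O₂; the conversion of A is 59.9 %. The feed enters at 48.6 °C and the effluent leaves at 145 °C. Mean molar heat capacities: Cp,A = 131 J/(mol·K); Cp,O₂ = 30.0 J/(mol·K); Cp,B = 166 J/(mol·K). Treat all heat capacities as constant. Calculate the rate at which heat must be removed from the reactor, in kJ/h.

Extent of reaction ξ = 0.599 × 85.0 = 50.915 mol/min
Reaction term: ξ·ΔH°_rxn = 50.915 × -196 = -9979.3 kJ/min
Sensible, feed 48.6→25 °C: -292.88 kJ/min
Outlet flows (mol/min): A 34.085, O₂ 17.043, B 50.915
Sensible, products 25→145 °C: 1611.4 kJ/min
Q = ΔH = -8660.8 kJ/min = -144.35 kW
Heat removed = 519650 kJ/h

Q_out = 520000 kJ/h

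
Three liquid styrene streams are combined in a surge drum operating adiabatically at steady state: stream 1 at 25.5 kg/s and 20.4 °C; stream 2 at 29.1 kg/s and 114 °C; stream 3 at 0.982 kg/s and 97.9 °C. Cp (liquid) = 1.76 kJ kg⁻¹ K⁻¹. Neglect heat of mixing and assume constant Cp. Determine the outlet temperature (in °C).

No heat crosses the boundary, so H_out = H_in.
Σ ṁᵢCp,ᵢTᵢ = 25.5×1.76×20.4 + 29.1×1.76×114 + 0.982×1.76×97.9 = 6923.4
Σ ṁᵢCp,ᵢ = 25.5×1.76 + 29.1×1.76 + 0.982×1.76 = 97.824
T_out = 6923.4 / 97.824 = 70.774 °C

T_out = 70.8 °C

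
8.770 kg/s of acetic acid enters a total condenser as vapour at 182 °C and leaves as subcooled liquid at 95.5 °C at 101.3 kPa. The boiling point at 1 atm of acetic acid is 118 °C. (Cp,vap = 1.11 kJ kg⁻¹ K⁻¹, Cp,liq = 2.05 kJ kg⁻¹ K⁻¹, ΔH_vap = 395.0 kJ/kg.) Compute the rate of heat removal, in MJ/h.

Q_c = 16200 MJ/h

vapour 182→118 °C: -71.04 kJ/kg
condensation at 118 °C: -395 kJ/kg
liquid 118→95.5 °C: -46.125 kJ/kg
Δh = -71.04 + -395 + -46.125 = -512.16 kJ/kg
Q = ṁ·Δh = 8.770 kg/s × -512.16 kJ/kg = -4491.7 kJ/s
|Q| = 4491.7 kW = 16170 MJ/h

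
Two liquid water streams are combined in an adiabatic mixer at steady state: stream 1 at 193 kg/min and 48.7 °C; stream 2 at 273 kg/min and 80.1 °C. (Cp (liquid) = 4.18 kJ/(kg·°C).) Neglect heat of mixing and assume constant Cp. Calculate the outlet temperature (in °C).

T_out = 67.1 °C

Adiabatic, steady state ⇒ Σ ṁᵢCp,ᵢ(T_out − Tᵢ) = 0
Σ ṁᵢCp,ᵢTᵢ = 193×4.18×48.7 + 273×4.18×80.1 = 130690
Σ ṁᵢCp,ᵢ = 193×4.18 + 273×4.18 = 1947.9
T_out = 130690 / 1947.9 = 67.095 °C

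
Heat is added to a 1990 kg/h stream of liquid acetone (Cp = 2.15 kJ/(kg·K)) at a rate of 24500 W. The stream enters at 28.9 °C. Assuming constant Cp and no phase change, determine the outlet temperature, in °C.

T_out = 49.5 °C

Q = 24500 W = 88200 kJ/h
ΔT = Q/(ṁ·Cp) = 88200/(1990×2.15) = 20.615 K
T_out = 28.9 + 20.615 = 49.515 °C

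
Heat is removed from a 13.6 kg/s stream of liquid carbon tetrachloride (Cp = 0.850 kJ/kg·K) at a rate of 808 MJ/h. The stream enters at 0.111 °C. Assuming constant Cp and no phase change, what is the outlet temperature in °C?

T_out = -19.3 °C

Q = 808 MJ/h = 224.44 kJ/s
ΔT = Q/(ṁ·Cp) = 224.44/(13.6×0.850) = 19.416 K
T_out = 0.111 − 19.416 = -19.305 °C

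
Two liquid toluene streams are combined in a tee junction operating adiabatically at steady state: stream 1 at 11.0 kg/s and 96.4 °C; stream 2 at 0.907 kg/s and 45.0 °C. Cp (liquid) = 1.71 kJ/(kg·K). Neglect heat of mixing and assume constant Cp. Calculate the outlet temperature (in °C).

Adiabatic, steady state ⇒ Σ ṁᵢCp,ᵢ(T_out − Tᵢ) = 0
T_out = Σ ṁᵢCp,ᵢTᵢ / Σ ṁᵢCp,ᵢ
      = 1883.1 / 20.361 = 92.485 °C

T_out = 92.5 °C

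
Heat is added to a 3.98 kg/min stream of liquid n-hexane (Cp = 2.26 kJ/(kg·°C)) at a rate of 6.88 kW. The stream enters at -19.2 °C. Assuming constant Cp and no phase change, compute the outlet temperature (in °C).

Q = 6.88 kW = 412.8 kJ/min
ΔT = Q/(ṁ·Cp) = 412.8/(3.98×2.26) = 45.893 K
T_out = -19.2 + 45.893 = 26.693 °C

T_out = 26.7 °C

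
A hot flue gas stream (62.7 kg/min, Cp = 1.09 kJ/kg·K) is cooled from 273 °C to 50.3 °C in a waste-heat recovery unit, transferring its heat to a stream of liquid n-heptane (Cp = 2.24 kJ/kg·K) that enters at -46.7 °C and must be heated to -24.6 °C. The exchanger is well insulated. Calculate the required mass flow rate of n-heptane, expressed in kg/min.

Heat released by hot stream: Q = 62.7 × 1.09 × (273 − 50.3) = 15220 kJ/min
Energy balance on cold side (adiabatic exchanger): Q = ṁ_c·Cp_c·(T_c,out − T_c,in)
ṁ_c = 15220 / [2.24 × (-24.6 − -46.7)] = 307.45 kg/min

ṁ_c = 307 kg/min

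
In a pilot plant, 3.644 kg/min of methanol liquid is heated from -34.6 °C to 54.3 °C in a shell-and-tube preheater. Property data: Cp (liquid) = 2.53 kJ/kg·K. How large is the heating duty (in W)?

Q = ṁ·Cp·ΔT = 3.644 × 2.53 × (54.3 − -34.6) = 819.6 kJ/min
Converting: 819.6 / 60 s = 13.66 kW
Heating duty = 13660 W

Q = 13700 W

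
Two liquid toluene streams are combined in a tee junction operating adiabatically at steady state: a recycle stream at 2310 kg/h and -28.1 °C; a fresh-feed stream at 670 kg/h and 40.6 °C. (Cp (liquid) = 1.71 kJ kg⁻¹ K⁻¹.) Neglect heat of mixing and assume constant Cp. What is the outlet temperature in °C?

Energy balance with Q = 0: Σ ṁᵢCp,ᵢ(T_out − Tᵢ) = 0
Σ ṁᵢCp,ᵢTᵢ = 2310×1.71×-28.1 + 670×1.71×40.6 = -64482
Σ ṁᵢCp,ᵢ = 2310×1.71 + 670×1.71 = 5095.8
T_out = -64482 / 5095.8 = -12.654 °C

T_out = -12.7 °C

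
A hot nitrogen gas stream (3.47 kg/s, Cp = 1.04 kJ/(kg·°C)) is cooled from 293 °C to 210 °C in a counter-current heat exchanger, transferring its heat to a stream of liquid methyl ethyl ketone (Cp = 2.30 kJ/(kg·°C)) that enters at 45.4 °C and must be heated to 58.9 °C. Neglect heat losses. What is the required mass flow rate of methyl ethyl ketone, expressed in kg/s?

ṁ_c = 9.65 kg/s

Heat released by hot stream: Q = 3.47 × 1.04 × (293 − 210) = 299.53 kJ/s
Energy balance on cold side (adiabatic exchanger): Q = ṁ_c·Cp_c·(T_c,out − T_c,in)
ṁ_c = 299.53 / [2.30 × (58.9 − 45.4)] = 9.6467 kg/s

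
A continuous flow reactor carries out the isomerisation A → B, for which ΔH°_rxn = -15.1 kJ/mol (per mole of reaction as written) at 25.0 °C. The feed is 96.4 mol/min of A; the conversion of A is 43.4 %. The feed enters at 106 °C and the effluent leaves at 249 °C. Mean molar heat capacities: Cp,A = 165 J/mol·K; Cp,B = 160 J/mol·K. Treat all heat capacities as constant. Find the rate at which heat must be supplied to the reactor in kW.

Extent of reaction ξ = 0.434 × 96.4 = 41.838 mol/min
Reaction term: ξ·ΔH°_rxn = 41.838 × -15.1 = -631.75 kJ/min
Sensible, feed 106→25 °C: -1288.4 kJ/min
Outlet flows (mol/min): A 54.562, B 41.838
Sensible, products 25→249 °C: 3516.1 kJ/min
Q = ΔH = 1596 kJ/min = 26.599 kW
Heat supplied = 26.599 kW

Q_in = 26.6 kW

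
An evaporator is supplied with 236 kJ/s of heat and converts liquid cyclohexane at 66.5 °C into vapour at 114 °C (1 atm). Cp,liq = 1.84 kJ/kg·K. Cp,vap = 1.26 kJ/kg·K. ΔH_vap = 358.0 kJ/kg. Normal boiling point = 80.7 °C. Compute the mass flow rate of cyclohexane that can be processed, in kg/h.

ṁ = 1990 kg/h

Δh = 1.84×(80.7−66.5) + 358.0 + 1.26×(114−80.7) = 426.09 kJ/kg
Q = 236 kJ/s = 236 kJ/s = 849600 kJ/h
ṁ = Q/Δh = 849600 / 426.09 = 1994 kg/h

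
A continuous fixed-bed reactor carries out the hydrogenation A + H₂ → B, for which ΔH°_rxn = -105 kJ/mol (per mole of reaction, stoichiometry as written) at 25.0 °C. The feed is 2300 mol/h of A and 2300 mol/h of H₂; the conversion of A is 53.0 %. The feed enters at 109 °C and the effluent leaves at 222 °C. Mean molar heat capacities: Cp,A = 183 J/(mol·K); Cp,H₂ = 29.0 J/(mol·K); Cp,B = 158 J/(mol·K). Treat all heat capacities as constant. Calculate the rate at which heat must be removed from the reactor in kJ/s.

Extent of reaction ξ = 0.530 × 2300 = 1219 mol/h
Reaction term: ξ·ΔH°_rxn = 1219 × -105 = -128000 kJ/h
Sensible, feed 109→25 °C: -40958 kJ/h
Outlet flows (mol/h): A 1081, H₂ 1081, B 1219
Sensible, products 25→222 °C: 83089 kJ/h
Q = ΔH = -85864 kJ/h = -23.851 kW
Heat removed = 23.851 kJ/s

Q_out = 23.9 kJ/s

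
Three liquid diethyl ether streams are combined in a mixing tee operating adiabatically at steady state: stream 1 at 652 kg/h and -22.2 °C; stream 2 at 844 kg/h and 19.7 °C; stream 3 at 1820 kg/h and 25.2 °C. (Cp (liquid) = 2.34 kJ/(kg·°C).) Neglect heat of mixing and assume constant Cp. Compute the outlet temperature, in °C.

Energy balance with Q = 0: Σ ṁᵢCp,ᵢ(T_out − Tᵢ) = 0
Σ ṁᵢCp,ᵢTᵢ = 652×2.34×-22.2 + 844×2.34×19.7 + 1820×2.34×25.2 = 112360
Σ ṁᵢCp,ᵢ = 652×2.34 + 844×2.34 + 1820×2.34 = 7759.4
T_out = 112360 / 7759.4 = 14.48 °C

T_out = 14.5 °C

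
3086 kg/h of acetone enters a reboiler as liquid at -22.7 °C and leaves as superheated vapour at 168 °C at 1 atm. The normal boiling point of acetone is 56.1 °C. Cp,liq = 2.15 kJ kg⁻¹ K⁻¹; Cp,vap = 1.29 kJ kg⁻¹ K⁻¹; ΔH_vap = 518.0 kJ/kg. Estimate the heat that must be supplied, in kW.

Q = 713 kW

liquid -22.7→56.1 °C: 169.42 kJ/kg
vaporisation at 56.1 °C: 518 kJ/kg
vapour 56.1→168 °C: 144.35 kJ/kg
Δh = 169.42 + 518 + 144.35 = 831.77 kJ/kg
Q = ṁ·Δh = 3086 kg/h × 831.77 kJ/kg = 2.5668e+06 kJ/h
|Q| = 713.01 kW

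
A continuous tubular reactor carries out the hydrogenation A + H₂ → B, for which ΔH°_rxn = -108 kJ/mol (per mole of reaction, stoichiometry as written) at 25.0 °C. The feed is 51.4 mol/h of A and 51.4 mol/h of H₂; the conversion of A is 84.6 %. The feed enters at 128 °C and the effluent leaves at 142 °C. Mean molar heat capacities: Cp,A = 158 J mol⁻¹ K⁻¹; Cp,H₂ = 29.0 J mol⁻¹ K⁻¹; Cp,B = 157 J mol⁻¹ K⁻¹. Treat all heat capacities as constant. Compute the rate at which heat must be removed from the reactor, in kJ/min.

Extent of reaction ξ = 0.846 × 51.4 = 43.484 mol/h
Reaction term: ξ·ΔH°_rxn = 43.484 × -108 = -4696.3 kJ/h
Sensible, feed 128→25 °C: -990.02 kJ/h
Outlet flows (mol/h): A 7.9156, H₂ 7.9156, B 43.484
Sensible, products 25→142 °C: 971.95 kJ/h
Q = ΔH = -4714.4 kJ/h = -1.3096 kW
Heat removed = 78.573 kJ/min

Q_out = 78.6 kJ/min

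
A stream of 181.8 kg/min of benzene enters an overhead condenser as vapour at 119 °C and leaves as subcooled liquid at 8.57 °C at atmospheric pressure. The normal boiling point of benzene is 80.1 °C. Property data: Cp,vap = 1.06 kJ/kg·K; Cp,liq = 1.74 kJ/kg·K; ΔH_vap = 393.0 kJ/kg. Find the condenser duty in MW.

vapour 119→80.1 °C: -41.234 kJ/kg
condensation at 80.1 °C: -393 kJ/kg
liquid 80.1→8.57 °C: -124.46 kJ/kg
Δh = -41.234 + -393 + -124.46 = -558.7 kJ/kg
Q = ṁ·Δh = 181.8 kg/min × -558.7 kJ/kg = -101570 kJ/min
|Q| = 1692.8 kW = 1.6928 MW

Q_c = 1.69 MW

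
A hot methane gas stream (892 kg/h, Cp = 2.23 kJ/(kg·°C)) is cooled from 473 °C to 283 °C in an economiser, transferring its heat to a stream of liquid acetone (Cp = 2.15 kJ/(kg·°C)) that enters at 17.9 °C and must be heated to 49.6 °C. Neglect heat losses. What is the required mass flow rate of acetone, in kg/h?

Heat released by hot stream: Q = 892 × 2.23 × (473 − 283) = 377940 kJ/h
Energy balance on cold side (adiabatic exchanger): Q = ṁ_c·Cp_c·(T_c,out − T_c,in)
ṁ_c = 377940 / [2.15 × (49.6 − 17.9)] = 5545.3 kg/h

ṁ_c = 5550 kg/h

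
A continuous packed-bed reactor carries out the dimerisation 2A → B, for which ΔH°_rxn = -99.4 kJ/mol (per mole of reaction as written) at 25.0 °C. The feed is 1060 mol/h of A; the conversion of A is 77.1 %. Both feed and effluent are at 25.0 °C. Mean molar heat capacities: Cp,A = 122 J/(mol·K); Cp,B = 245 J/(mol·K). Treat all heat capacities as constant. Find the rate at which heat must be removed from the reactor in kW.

Q_out = 11.3 kW

Extent of reaction ξ = 0.771 × 1060 / 2 = 408.63 mol/h
Reaction term: ξ·ΔH°_rxn = 408.63 × -99.4 = -40618 kJ/h
Q = ΔH = -40618 kJ/h = -11.283 kW
Heat removed = 11.283 kW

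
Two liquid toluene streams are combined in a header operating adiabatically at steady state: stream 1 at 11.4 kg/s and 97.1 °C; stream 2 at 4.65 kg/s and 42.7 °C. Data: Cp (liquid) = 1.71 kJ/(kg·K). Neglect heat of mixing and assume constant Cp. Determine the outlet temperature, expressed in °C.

T_out = 81.3 °C

No heat crosses the boundary, so H_out = H_in.
Σ ṁᵢCp,ᵢTᵢ = 11.4×1.71×97.1 + 4.65×1.71×42.7 = 2232.4
Σ ṁᵢCp,ᵢ = 11.4×1.71 + 4.65×1.71 = 27.445
T_out = 2232.4 / 27.445 = 81.339 °C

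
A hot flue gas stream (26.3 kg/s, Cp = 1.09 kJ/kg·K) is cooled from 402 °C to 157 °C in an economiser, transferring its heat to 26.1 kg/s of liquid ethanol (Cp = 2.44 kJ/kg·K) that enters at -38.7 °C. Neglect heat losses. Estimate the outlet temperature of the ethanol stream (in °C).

Heat released by hot stream: Q = 26.3 × 1.09 × (402 − 157) = 7023.4 kJ/s
Energy balance on cold side (adiabatic exchanger): Q = ṁ_c·Cp_c·(T_c,out − T_c,in)
T_c,out = -38.7 + 7023.4/(26.1 × 2.44) = 71.585 °C

T_c,out = 71.6 °C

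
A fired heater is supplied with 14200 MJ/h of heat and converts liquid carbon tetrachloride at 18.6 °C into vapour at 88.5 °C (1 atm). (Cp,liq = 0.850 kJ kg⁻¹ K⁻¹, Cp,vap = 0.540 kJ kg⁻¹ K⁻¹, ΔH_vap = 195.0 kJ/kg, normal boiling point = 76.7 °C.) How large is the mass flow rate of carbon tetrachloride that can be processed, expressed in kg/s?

ṁ = 15.7 kg/s

Δh = 0.850×(76.7−18.6) + 195.0 + 0.540×(88.5−76.7) = 250.76 kJ/kg
Q = 14200 MJ/h = 3944.4 kJ/s = 3944.4 kJ/s
ṁ = Q/Δh = 3944.4 / 250.76 = 15.73 kg/s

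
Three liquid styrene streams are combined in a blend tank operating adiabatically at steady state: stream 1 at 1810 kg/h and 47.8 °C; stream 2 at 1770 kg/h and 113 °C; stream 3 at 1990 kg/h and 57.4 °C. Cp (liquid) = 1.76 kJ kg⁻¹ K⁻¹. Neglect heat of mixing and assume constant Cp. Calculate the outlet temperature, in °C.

T_out = 71.9 °C

No heat crosses the boundary, so H_out = H_in.
T_out = Σ ṁᵢCp,ᵢTᵢ / Σ ṁᵢCp,ᵢ
      = 705330 / 9803.2 = 71.949 °C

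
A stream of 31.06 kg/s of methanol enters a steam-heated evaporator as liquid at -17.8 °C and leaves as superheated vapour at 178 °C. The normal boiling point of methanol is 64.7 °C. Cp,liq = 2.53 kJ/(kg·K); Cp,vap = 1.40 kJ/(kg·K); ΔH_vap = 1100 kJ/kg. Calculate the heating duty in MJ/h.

Q = 164000 MJ/h

liquid -17.8→64.7 °C: 208.72 kJ/kg
vaporisation at 64.7 °C: 1100 kJ/kg
vapour 64.7→178 °C: 158.62 kJ/kg
Δh = 208.72 + 1100 + 158.62 = 1467.3 kJ/kg
Q = ṁ·Δh = 31.06 kg/s × 1467.3 kJ/kg = 45576 kJ/s
|Q| = 45576 kW = 164070 MJ/h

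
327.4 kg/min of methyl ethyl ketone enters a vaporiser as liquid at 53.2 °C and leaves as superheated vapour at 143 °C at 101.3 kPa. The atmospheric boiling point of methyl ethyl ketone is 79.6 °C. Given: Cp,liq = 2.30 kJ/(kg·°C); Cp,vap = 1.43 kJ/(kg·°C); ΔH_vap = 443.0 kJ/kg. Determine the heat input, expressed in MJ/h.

Q = 11700 MJ/h

liquid 53.2→79.6 °C: 60.72 kJ/kg
vaporisation at 79.6 °C: 443 kJ/kg
vapour 79.6→143 °C: 90.662 kJ/kg
Δh = 60.72 + 443 + 90.662 = 594.38 kJ/kg
Q = ṁ·Δh = 327.4 kg/min × 594.38 kJ/kg = 194600 kJ/min
|Q| = 3243.3 kW = 11676 MJ/h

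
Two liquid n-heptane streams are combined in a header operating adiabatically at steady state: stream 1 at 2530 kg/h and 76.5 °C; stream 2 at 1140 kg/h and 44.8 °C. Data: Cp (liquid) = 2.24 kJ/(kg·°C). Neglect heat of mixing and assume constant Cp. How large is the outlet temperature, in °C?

No heat crosses the boundary, so H_out = H_in.
T_out = Σ ṁᵢCp,ᵢTᵢ / Σ ṁᵢCp,ᵢ
      = 547940 / 8220.8 = 66.653 °C

T_out = 66.7 °C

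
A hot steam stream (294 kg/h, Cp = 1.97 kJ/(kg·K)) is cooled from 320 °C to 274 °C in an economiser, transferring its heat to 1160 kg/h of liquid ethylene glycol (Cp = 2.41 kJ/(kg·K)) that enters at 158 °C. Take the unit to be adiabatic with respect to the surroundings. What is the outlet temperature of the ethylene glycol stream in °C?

Heat released by hot stream: Q = 294 × 1.97 × (320 − 274) = 26642 kJ/h
Energy balance on cold side (adiabatic exchanger): Q = ṁ_c·Cp_c·(T_c,out − T_c,in)
T_c,out = 158 + 26642/(1160 × 2.41) = 167.53 °C

T_c,out = 168 °C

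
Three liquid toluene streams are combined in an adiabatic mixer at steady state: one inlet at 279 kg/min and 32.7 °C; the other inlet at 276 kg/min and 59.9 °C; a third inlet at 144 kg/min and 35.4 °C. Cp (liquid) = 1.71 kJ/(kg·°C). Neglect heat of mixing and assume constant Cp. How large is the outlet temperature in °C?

Energy balance with Q = 0: Σ ṁᵢCp,ᵢ(T_out − Tᵢ) = 0
T_out = Σ ṁᵢCp,ᵢTᵢ / Σ ṁᵢCp,ᵢ
      = 52588 / 1195.3 = 43.996 °C

T_out = 44.0 °C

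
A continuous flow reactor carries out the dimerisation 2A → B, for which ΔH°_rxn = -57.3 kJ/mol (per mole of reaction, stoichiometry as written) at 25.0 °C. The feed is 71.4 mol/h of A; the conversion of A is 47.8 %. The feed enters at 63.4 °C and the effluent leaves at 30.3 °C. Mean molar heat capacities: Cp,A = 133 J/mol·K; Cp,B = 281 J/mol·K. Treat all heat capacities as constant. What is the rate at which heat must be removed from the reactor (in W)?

Q_out = 359 W

Extent of reaction ξ = 0.478 × 71.4 / 2 = 17.065 mol/h
Reaction term: ξ·ΔH°_rxn = 17.065 × -57.3 = -977.8 kJ/h
Sensible, feed 63.4→25 °C: -364.65 kJ/h
Outlet flows (mol/h): A 37.271, B 17.065
Sensible, products 25→30.3 °C: 51.686 kJ/h
Q = ΔH = -1290.8 kJ/h = -0.35855 kW
Heat removed = 358.55 W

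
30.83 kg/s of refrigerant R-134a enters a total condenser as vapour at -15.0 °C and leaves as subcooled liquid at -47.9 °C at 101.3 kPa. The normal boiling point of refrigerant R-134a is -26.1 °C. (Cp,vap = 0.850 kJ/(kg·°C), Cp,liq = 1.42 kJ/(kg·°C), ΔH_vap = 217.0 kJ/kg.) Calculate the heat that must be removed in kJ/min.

vapour -15.0→-26.1 °C: -9.435 kJ/kg
condensation at -26.1 °C: -217 kJ/kg
liquid -26.1→-47.9 °C: -30.956 kJ/kg
Δh = -9.435 + -217 + -30.956 = -257.39 kJ/kg
Q = ṁ·Δh = 30.83 kg/s × -257.39 kJ/kg = -7935.4 kJ/s
|Q| = 7935.4 kW = 476120 kJ/min

Q_c = 476000 kJ/min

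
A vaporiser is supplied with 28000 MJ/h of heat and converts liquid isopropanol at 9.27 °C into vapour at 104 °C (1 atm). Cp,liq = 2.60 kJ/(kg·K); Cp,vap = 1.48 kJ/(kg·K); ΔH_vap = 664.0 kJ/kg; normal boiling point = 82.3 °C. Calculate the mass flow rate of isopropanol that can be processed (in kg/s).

ṁ = 8.78 kg/s

Δh = 2.60×(82.3−9.27) + 664.0 + 1.48×(104−82.3) = 885.99 kJ/kg
Q = 28000 MJ/h = 7777.8 kJ/s = 7777.8 kJ/s
ṁ = Q/Δh = 7777.8 / 885.99 = 8.7786 kg/s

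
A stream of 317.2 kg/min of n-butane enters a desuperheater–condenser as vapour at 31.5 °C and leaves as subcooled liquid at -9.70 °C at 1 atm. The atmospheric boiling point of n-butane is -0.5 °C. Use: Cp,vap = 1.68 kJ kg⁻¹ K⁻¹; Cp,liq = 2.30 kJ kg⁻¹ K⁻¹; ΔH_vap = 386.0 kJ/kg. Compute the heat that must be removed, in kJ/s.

Q_c = 2440 kJ/s

vapour 31.5→-0.5 °C: -53.76 kJ/kg
condensation at -0.5 °C: -386 kJ/kg
liquid -0.5→-9.70 °C: -21.16 kJ/kg
Δh = -53.76 + -386 + -21.16 = -460.92 kJ/kg
Q = ṁ·Δh = 317.2 kg/min × -460.92 kJ/kg = -146200 kJ/min
|Q| = 2436.7 kW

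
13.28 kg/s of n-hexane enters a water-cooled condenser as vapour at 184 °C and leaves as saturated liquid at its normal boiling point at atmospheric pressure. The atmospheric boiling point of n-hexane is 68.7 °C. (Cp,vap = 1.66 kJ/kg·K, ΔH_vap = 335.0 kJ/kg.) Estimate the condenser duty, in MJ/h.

vapour 184→68.7 °C: -191.4 kJ/kg
condensation at 68.7 °C: -335 kJ/kg
Δh = -191.4 + -335 = -526.4 kJ/kg
Q = ṁ·Δh = 13.28 kg/s × -526.4 kJ/kg = -6990.6 kJ/s
|Q| = 6990.6 kW = 25166 MJ/h

Q_c = 25200 MJ/h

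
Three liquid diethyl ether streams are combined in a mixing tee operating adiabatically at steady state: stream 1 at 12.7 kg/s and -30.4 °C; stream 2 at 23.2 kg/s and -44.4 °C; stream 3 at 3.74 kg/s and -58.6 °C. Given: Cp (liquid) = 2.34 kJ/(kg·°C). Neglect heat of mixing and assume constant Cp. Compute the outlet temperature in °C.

Adiabatic, steady state ⇒ Σ ṁᵢCp,ᵢ(T_out − Tᵢ) = 0
T_out = Σ ṁᵢCp,ᵢTᵢ / Σ ṁᵢCp,ᵢ
      = -3826.7 / 92.758 = -41.254 °C

T_out = -41.3 °C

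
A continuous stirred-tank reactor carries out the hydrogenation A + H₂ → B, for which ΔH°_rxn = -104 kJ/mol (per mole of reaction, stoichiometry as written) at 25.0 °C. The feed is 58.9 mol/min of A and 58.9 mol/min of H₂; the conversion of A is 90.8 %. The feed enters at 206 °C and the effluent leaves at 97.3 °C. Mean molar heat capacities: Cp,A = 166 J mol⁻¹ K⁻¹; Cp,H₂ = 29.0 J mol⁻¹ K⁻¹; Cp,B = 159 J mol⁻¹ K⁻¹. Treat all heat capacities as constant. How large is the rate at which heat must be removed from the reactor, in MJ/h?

Q_out = 417 MJ/h

Extent of reaction ξ = 0.908 × 58.9 = 53.481 mol/min
Reaction term: ξ·ΔH°_rxn = 53.481 × -104 = -5562 kJ/min
Sensible, feed 206→25 °C: -2078.9 kJ/min
Outlet flows (mol/min): A 5.4188, H₂ 5.4188, B 53.481
Sensible, products 25→97.3 °C: 691.2 kJ/min
Q = ΔH = -6949.7 kJ/min = -115.83 kW
Heat removed = 416.98 MJ/h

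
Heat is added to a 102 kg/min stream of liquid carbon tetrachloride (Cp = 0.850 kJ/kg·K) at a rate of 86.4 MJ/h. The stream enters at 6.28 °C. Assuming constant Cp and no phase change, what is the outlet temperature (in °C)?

T_out = 22.9 °C

Q = 86.4 MJ/h = 1440 kJ/min
ΔT = Q/(ṁ·Cp) = 1440/(102×0.850) = 16.609 K
T_out = 6.28 + 16.609 = 22.889 °C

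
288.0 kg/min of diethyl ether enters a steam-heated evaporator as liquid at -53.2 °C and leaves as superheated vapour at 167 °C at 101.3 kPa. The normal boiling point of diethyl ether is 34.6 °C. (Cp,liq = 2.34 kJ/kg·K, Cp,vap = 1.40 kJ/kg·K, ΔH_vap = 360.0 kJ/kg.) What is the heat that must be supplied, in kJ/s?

liquid -53.2→34.6 °C: 205.45 kJ/kg
vaporisation at 34.6 °C: 360 kJ/kg
vapour 34.6→167 °C: 185.36 kJ/kg
Δh = 205.45 + 360 + 185.36 = 750.81 kJ/kg
Q = ṁ·Δh = 288.0 kg/min × 750.81 kJ/kg = 216230 kJ/min
|Q| = 3603.9 kW

Q = 3600 kJ/s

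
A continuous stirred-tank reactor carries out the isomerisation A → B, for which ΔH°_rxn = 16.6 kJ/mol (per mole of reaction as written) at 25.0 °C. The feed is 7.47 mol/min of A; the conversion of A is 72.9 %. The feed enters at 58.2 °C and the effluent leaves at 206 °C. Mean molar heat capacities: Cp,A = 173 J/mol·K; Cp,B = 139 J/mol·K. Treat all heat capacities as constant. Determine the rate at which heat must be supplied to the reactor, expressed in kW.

Extent of reaction ξ = 0.729 × 7.47 = 5.4456 mol/min
Reaction term: ξ·ΔH°_rxn = 5.4456 × 16.6 = 90.397 kJ/min
Sensible, feed 58.2→25 °C: -42.905 kJ/min
Outlet flows (mol/min): A 2.0244, B 5.4456
Sensible, products 25→206 °C: 200.4 kJ/min
Q = ΔH = 247.89 kJ/min = 4.1315 kW
Heat supplied = 4.1315 kW

Q_in = 4.13 kW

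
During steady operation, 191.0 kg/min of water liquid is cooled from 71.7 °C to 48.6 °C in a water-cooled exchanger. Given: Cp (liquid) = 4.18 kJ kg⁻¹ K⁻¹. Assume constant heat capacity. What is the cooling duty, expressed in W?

Q = ṁ·Cp·ΔT = 191.0 × 4.18 × (48.6 − 71.7) = -18443 kJ/min
Converting: 18443 / 60 s = 307.38 kW
Cooling duty = 307380 W

Q_c = 307000 W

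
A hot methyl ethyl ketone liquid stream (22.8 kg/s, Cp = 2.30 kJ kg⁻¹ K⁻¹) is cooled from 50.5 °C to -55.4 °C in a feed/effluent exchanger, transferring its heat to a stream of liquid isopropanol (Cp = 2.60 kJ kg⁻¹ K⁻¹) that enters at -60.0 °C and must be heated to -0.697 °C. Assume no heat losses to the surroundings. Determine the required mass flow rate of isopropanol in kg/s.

ṁ_c = 36.0 kg/s

Heat released by hot stream: Q = 22.8 × 2.30 × (50.5 − -55.4) = 5553.4 kJ/s
Energy balance on cold side (adiabatic exchanger): Q = ṁ_c·Cp_c·(T_c,out − T_c,in)
ṁ_c = 5553.4 / [2.60 × (-0.697 − -60.0)] = 36.017 kg/s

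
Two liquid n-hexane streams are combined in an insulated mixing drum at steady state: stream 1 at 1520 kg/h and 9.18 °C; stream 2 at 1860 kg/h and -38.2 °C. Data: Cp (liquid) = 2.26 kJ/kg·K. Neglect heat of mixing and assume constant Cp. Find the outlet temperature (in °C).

Adiabatic, steady state ⇒ Σ ṁᵢCp,ᵢ(T_out − Tᵢ) = 0
Σ ṁᵢCp,ᵢTᵢ = 1520×2.26×9.18 + 1860×2.26×-38.2 = -129040
Σ ṁᵢCp,ᵢ = 1520×2.26 + 1860×2.26 = 7638.8
T_out = -129040 / 7638.8 = -16.893 °C

T_out = -16.9 °C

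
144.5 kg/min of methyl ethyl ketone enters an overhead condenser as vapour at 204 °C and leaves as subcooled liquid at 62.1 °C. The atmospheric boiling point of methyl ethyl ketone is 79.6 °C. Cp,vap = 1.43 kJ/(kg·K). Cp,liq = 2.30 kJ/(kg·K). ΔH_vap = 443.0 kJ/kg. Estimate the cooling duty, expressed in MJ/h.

vapour 204→79.6 °C: -177.89 kJ/kg
condensation at 79.6 °C: -443 kJ/kg
liquid 79.6→62.1 °C: -40.25 kJ/kg
Δh = -177.89 + -443 + -40.25 = -661.14 kJ/kg
Q = ṁ·Δh = 144.5 kg/min × -661.14 kJ/kg = -95535 kJ/min
|Q| = 1592.3 kW = 5732.1 MJ/h

Q_c = 5730 MJ/h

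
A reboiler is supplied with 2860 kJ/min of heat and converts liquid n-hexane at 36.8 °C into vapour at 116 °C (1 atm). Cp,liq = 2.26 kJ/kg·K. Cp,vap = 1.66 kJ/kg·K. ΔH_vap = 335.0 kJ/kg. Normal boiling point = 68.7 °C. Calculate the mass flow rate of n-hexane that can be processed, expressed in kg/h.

ṁ = 353 kg/h

Δh = 2.26×(68.7−36.8) + 335.0 + 1.66×(116−68.7) = 485.61 kJ/kg
Q = 2860 kJ/min = 47.667 kJ/s = 171600 kJ/h
ṁ = Q/Δh = 171600 / 485.61 = 353.37 kg/h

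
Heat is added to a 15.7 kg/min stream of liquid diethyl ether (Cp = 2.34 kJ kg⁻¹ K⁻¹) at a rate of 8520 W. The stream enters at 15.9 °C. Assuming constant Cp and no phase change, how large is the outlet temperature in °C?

Q = 8520 W = 511.2 kJ/min
ΔT = Q/(ṁ·Cp) = 511.2/(15.7×2.34) = 13.915 K
T_out = 15.9 + 13.915 = 29.815 °C

T_out = 29.8 °C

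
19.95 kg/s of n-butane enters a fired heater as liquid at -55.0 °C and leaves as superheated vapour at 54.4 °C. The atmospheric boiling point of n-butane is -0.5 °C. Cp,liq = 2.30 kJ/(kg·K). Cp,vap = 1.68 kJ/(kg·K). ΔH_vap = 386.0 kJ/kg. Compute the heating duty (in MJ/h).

liquid -55.0→-0.5 °C: 125.35 kJ/kg
vaporisation at -0.5 °C: 386 kJ/kg
vapour -0.5→54.4 °C: 92.232 kJ/kg
Δh = 125.35 + 386 + 92.232 = 603.58 kJ/kg
Q = ṁ·Δh = 19.95 kg/s × 603.58 kJ/kg = 12041 kJ/s
|Q| = 12041 kW = 43349 MJ/h

Q = 43300 MJ/h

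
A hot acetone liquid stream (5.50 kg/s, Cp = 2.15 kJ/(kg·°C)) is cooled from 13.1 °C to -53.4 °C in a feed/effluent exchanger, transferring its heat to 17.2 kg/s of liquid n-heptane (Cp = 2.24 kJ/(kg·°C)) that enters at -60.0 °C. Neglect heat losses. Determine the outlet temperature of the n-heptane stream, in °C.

T_c,out = -39.6 °C

Heat released by hot stream: Q = 5.50 × 2.15 × (13.1 − -53.4) = 786.36 kJ/s
Energy balance on cold side (adiabatic exchanger): Q = ṁ_c·Cp_c·(T_c,out − T_c,in)
T_c,out = -60.0 + 786.36/(17.2 × 2.24) = -39.59 °C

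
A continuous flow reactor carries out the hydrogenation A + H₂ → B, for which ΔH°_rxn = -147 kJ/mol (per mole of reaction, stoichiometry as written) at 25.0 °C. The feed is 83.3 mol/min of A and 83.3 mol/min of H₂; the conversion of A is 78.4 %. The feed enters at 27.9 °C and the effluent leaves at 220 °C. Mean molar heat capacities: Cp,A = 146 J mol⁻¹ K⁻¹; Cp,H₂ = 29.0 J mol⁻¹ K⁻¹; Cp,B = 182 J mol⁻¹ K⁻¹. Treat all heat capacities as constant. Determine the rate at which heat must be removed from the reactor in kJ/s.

Extent of reaction ξ = 0.784 × 83.3 = 65.307 mol/min
Reaction term: ξ·ΔH°_rxn = 65.307 × -147 = -9600.2 kJ/min
Sensible, feed 27.9→25 °C: -42.275 kJ/min
Outlet flows (mol/min): A 17.993, H₂ 17.993, B 65.307
Sensible, products 25→220 °C: 2931.8 kJ/min
Q = ΔH = -6710.7 kJ/min = -111.84 kW
Heat removed = 111.84 kJ/s

Q_out = 112 kJ/s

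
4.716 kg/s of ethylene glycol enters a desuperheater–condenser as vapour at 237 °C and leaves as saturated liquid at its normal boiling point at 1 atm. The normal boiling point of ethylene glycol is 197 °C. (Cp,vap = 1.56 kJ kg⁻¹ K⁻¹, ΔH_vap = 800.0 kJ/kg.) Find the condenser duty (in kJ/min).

vapour 237→197 °C: -62.4 kJ/kg
condensation at 197 °C: -800 kJ/kg
Δh = -62.4 + -800 = -862.4 kJ/kg
Q = ṁ·Δh = 4.716 kg/s × -862.4 kJ/kg = -4067.1 kJ/s
|Q| = 4067.1 kW = 244020 kJ/min

Q_c = 244000 kJ/min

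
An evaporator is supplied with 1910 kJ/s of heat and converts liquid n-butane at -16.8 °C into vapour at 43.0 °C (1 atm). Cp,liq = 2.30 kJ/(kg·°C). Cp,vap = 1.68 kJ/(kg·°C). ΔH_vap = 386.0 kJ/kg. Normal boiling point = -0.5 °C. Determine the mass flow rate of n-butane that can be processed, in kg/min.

Δh = 2.30×(-0.5−-16.8) + 386.0 + 1.68×(43.0−-0.5) = 496.57 kJ/kg
Q = 1910 kJ/s = 1910 kJ/s = 114600 kJ/min
ṁ = Q/Δh = 114600 / 496.57 = 230.78 kg/min

ṁ = 231 kg/min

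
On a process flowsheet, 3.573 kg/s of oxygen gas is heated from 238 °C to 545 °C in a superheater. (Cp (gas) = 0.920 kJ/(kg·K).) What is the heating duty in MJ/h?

Q = 3630 MJ/h

Q = ṁ·Cp·ΔT = 3.573 × 0.920 × (545 − 238) = 1009.2 kJ/s
Heating duty = 3633 MJ/h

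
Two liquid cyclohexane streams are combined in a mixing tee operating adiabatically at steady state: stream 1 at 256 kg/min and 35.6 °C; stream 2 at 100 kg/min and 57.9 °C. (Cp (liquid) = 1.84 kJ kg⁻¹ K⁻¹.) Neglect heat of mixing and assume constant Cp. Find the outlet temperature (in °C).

T_out = 41.9 °C

No heat crosses the boundary, so H_out = H_in.
T_out = Σ ṁᵢCp,ᵢTᵢ / Σ ṁᵢCp,ᵢ
      = 27423 / 655.04 = 41.864 °C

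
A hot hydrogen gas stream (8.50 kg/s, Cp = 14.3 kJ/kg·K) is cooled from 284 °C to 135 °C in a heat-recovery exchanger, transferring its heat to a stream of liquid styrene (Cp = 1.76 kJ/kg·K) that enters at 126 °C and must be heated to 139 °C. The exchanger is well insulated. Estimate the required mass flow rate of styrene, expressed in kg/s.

ṁ_c = 792 kg/s

Heat released by hot stream: Q = 8.50 × 14.3 × (284 − 135) = 18111 kJ/s
Energy balance on cold side (adiabatic exchanger): Q = ṁ_c·Cp_c·(T_c,out − T_c,in)
ṁ_c = 18111 / [1.76 × (139 − 126)] = 791.56 kg/s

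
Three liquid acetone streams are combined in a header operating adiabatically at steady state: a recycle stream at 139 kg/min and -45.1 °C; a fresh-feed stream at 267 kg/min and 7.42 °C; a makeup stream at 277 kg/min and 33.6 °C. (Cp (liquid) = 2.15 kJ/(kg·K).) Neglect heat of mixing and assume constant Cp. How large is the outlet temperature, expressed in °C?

Energy balance with Q = 0: Σ ṁᵢCp,ᵢ(T_out − Tᵢ) = 0
Σ ṁᵢCp,ᵢTᵢ = 139×2.15×-45.1 + 267×2.15×7.42 + 277×2.15×33.6 = 10792
Σ ṁᵢCp,ᵢ = 139×2.15 + 267×2.15 + 277×2.15 = 1468.4
T_out = 10792 / 1468.4 = 7.3491 °C

T_out = 7.35 °C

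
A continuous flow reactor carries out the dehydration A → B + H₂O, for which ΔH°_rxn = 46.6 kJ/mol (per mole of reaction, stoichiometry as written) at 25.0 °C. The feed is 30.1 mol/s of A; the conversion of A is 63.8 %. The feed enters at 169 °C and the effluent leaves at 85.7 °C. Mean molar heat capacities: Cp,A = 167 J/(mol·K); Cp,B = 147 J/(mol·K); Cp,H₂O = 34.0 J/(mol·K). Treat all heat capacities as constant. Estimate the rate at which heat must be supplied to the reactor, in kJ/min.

Q_in = 29500 kJ/min

Extent of reaction ξ = 0.638 × 30.1 = 19.204 mol/s
Reaction term: ξ·ΔH°_rxn = 19.204 × 46.6 = 894.9 kJ/s
Sensible, feed 169→25 °C: -723.84 kJ/s
Outlet flows (mol/s): A 10.896, B 19.204, H₂O 19.204
Sensible, products 25→85.7 °C: 321.44 kJ/s
Q = ΔH = 492.49 kJ/s = 492.49 kW
Heat supplied = 29550 kJ/min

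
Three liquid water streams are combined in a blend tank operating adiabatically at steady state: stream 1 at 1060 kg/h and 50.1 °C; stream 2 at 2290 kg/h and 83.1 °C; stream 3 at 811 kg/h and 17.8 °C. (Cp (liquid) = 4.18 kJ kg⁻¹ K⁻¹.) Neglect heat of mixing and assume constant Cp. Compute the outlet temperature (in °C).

T_out = 62.0 °C

Adiabatic, steady state ⇒ Σ ṁᵢCp,ᵢ(T_out − Tᵢ) = 0
Σ ṁᵢCp,ᵢTᵢ = 1060×4.18×50.1 + 2290×4.18×83.1 + 811×4.18×17.8 = 1.0778e+06
Σ ṁᵢCp,ᵢ = 1060×4.18 + 2290×4.18 + 811×4.18 = 17393
T_out = 1.0778e+06 / 17393 = 61.966 °C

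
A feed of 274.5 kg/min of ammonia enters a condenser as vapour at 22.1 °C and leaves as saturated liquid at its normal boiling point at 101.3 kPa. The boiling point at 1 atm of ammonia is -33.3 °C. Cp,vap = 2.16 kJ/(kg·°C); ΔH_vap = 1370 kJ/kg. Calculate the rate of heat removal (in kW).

vapour 22.1→-33.3 °C: -119.66 kJ/kg
condensation at -33.3 °C: -1370 kJ/kg
Δh = -119.66 + -1370 = -1489.7 kJ/kg
Q = ṁ·Δh = 274.5 kg/min × -1489.7 kJ/kg = -408910 kJ/min
|Q| = 6815.2 kW

Q_c = 6820 kW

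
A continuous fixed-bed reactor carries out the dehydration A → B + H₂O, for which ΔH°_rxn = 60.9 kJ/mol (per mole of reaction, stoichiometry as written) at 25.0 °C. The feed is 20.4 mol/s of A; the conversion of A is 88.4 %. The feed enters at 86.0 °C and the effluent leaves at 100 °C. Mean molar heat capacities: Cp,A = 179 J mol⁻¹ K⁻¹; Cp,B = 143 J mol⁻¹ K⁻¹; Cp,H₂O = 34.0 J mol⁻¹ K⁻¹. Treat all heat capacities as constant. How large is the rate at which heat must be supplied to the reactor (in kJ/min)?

Q_in = 68800 kJ/min

Extent of reaction ξ = 0.884 × 20.4 = 18.034 mol/s
Reaction term: ξ·ΔH°_rxn = 18.034 × 60.9 = 1098.2 kJ/s
Sensible, feed 86.0→25 °C: -222.75 kJ/s
Outlet flows (mol/s): A 2.3664, B 18.034, H₂O 18.034
Sensible, products 25→100 °C: 271.16 kJ/s
Q = ΔH = 1146.7 kJ/s = 1146.7 kW
Heat supplied = 68800 kJ/min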